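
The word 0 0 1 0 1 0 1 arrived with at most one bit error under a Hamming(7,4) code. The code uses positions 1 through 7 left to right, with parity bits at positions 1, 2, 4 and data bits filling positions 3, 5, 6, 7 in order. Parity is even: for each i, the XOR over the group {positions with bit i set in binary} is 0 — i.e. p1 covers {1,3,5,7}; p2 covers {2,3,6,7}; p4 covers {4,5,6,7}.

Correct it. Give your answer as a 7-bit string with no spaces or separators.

s1 (pos 1,3,5,7): 0⊕1⊕1⊕1 = 1
s2 (pos 2,3,6,7): 0⊕1⊕0⊕1 = 0
s4 (pos 4,5,6,7): 0⊕1⊕0⊕1 = 0
Syndrome s4…s1 = 001 → error at position 1.
Flip position 1: 0010101 → 1010101

1010101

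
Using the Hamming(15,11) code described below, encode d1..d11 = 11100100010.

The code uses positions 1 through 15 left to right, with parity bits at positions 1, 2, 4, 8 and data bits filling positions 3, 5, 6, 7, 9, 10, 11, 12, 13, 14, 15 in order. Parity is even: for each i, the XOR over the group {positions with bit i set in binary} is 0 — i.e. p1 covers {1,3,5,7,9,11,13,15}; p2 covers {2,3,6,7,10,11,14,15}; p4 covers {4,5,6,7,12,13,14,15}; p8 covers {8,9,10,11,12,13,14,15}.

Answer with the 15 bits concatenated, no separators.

Place data at non-parity positions: p1 p2 1 p4 1 1 0 p8 0 1 0 0 0 1 0
p1 (pos 1,3,5,7,9,11,13,15): XOR of data positions = 1⊕1⊕0⊕0⊕0⊕0⊕0 = 0
p2 (pos 2,3,6,7,10,11,14,15): XOR of data positions = 1⊕1⊕0⊕1⊕0⊕1⊕0 = 0
p4 (pos 4,5,6,7,12,13,14,15): XOR of data positions = 1⊕1⊕0⊕0⊕0⊕1⊕0 = 1
p8 (pos 8,9,10,11,12,13,14,15): XOR of data positions = 0⊕1⊕0⊕0⊕0⊕1⊕0 = 0
Codeword: 001111000100010

001111000100010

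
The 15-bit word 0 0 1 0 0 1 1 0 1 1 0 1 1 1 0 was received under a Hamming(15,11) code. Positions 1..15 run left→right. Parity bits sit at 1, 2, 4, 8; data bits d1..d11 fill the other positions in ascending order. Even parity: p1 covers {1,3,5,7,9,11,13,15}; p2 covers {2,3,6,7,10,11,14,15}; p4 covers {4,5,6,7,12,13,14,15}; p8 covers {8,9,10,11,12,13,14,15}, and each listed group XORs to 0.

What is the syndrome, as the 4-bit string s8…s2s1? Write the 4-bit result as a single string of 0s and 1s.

s1 (pos 1,3,5,7,9,11,13,15): 0⊕1⊕0⊕1⊕1⊕0⊕1⊕0 = 0
s2 (pos 2,3,6,7,10,11,14,15): 0⊕1⊕1⊕1⊕1⊕0⊕1⊕0 = 1
s4 (pos 4,5,6,7,12,13,14,15): 0⊕0⊕1⊕1⊕1⊕1⊕1⊕0 = 1
s8 (pos 8,9,10,11,12,13,14,15): 0⊕1⊕1⊕0⊕1⊕1⊕1⊕0 = 1
Syndrome s8…s1 = 1110 → error at position 14.

1110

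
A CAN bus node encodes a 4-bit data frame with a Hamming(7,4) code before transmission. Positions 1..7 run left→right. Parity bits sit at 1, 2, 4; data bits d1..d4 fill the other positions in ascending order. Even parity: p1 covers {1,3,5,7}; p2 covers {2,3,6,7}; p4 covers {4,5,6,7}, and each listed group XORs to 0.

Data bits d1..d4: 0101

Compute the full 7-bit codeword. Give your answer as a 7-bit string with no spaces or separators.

0100101

Place data at non-parity positions: p1 p2 0 p4 1 0 1
p1 (pos 1,3,5,7): XOR of data positions = 0⊕1⊕1 = 0
p2 (pos 2,3,6,7): XOR of data positions = 0⊕0⊕1 = 1
p4 (pos 4,5,6,7): XOR of data positions = 1⊕0⊕1 = 0
Codeword: 0100101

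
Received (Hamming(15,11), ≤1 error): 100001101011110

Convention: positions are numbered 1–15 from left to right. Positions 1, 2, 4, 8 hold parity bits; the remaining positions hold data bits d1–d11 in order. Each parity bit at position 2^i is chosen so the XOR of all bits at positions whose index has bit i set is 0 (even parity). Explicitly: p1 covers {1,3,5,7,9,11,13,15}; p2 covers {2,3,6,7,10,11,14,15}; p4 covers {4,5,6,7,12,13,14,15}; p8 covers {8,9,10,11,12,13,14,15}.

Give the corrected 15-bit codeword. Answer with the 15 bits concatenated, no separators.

s1 (pos 1,3,5,7,9,11,13,15): 1⊕0⊕0⊕1⊕1⊕1⊕1⊕0 = 1
s2 (pos 2,3,6,7,10,11,14,15): 0⊕0⊕1⊕1⊕0⊕1⊕1⊕0 = 0
s4 (pos 4,5,6,7,12,13,14,15): 0⊕0⊕1⊕1⊕1⊕1⊕1⊕0 = 1
s8 (pos 8,9,10,11,12,13,14,15): 0⊕1⊕0⊕1⊕1⊕1⊕1⊕0 = 1
Syndrome s8…s1 = 1101 → error at position 13.
Flip position 13: 100001101011110 → 100001101011010

100001101011010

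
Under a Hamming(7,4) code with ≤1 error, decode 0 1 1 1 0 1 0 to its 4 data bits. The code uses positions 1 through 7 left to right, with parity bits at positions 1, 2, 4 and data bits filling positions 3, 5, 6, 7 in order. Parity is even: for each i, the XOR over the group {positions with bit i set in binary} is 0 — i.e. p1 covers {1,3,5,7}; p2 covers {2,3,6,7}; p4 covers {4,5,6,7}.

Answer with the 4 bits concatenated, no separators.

s1 (pos 1,3,5,7): 0⊕1⊕0⊕0 = 1
s2 (pos 2,3,6,7): 1⊕1⊕1⊕0 = 1
s4 (pos 4,5,6,7): 1⊕0⊕1⊕0 = 0
Syndrome s4…s1 = 011 → error at position 3.
Flip position 3: 0111010 → 0101010
Read data bits from positions 3,5,6,7: 0010

0010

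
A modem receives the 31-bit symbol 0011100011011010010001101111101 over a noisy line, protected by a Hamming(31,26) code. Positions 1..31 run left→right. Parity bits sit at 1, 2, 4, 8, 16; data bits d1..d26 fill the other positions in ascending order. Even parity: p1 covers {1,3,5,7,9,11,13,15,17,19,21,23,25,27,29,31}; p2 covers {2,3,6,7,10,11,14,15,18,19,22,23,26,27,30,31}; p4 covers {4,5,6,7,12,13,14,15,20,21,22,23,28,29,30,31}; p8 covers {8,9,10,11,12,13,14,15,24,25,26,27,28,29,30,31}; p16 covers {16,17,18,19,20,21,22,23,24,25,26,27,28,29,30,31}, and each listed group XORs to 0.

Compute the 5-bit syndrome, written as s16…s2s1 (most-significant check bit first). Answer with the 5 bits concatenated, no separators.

11010

s1 (pos 1,3,5,7,9,11,13,15,17,19,21,23,25,27,29,31): 0⊕1⊕1⊕0⊕1⊕0⊕1⊕1⊕0⊕0⊕0⊕1⊕1⊕1⊕1⊕1 = 0
s2 (pos 2,3,6,7,10,11,14,15,18,19,22,23,26,27,30,31): 0⊕1⊕0⊕0⊕1⊕0⊕0⊕1⊕1⊕0⊕1⊕1⊕1⊕1⊕0⊕1 = 1
s4 (pos 4,5,6,7,12,13,14,15,20,21,22,23,28,29,30,31): 1⊕1⊕0⊕0⊕1⊕1⊕0⊕1⊕0⊕0⊕1⊕1⊕1⊕1⊕0⊕1 = 0
s8 (pos 8,9,10,11,12,13,14,15,24,25,26,27,28,29,30,31): 0⊕1⊕1⊕0⊕1⊕1⊕0⊕1⊕0⊕1⊕1⊕1⊕1⊕1⊕0⊕1 = 1
s16 (pos 16,17,18,19,20,21,22,23,24,25,26,27,28,29,30,31): 0⊕0⊕1⊕0⊕0⊕0⊕1⊕1⊕0⊕1⊕1⊕1⊕1⊕1⊕0⊕1 = 1
Syndrome s16…s1 = 11010 → error at position 26.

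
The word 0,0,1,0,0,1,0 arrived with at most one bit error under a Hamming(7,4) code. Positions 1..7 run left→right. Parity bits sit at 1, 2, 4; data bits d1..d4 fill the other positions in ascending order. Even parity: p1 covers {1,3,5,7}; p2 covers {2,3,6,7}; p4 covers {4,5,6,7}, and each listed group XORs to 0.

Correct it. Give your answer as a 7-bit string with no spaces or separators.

0010110

s1 (pos 1,3,5,7): 0⊕1⊕0⊕0 = 1
s2 (pos 2,3,6,7): 0⊕1⊕1⊕0 = 0
s4 (pos 4,5,6,7): 0⊕0⊕1⊕0 = 1
Syndrome s4…s1 = 101 → error at position 5.
Flip position 5: 0010010 → 0010110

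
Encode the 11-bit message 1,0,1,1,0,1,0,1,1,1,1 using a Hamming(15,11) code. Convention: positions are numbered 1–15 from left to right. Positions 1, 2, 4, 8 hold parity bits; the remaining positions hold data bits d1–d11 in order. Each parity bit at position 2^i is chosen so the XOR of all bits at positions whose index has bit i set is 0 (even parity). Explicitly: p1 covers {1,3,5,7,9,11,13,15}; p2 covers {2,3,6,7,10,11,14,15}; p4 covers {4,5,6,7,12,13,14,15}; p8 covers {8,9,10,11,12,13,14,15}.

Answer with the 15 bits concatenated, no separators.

Place data at non-parity positions: p1 p2 1 p4 0 1 1 p8 0 1 0 1 1 1 1
p1 (pos 1,3,5,7,9,11,13,15): XOR of data positions = 1⊕0⊕1⊕0⊕0⊕1⊕1 = 0
p2 (pos 2,3,6,7,10,11,14,15): XOR of data positions = 1⊕1⊕1⊕1⊕0⊕1⊕1 = 0
p4 (pos 4,5,6,7,12,13,14,15): XOR of data positions = 0⊕1⊕1⊕1⊕1⊕1⊕1 = 0
p8 (pos 8,9,10,11,12,13,14,15): XOR of data positions = 0⊕1⊕0⊕1⊕1⊕1⊕1 = 1
Codeword: 001001110101111

001001110101111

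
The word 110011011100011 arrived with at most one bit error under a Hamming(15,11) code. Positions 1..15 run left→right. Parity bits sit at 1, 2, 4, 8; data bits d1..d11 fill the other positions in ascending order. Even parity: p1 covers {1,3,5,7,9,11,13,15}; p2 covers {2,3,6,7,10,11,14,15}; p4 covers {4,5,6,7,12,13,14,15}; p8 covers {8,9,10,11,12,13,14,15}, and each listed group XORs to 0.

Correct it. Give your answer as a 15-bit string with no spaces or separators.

s1 (pos 1,3,5,7,9,11,13,15): 1⊕0⊕1⊕0⊕1⊕0⊕0⊕1 = 0
s2 (pos 2,3,6,7,10,11,14,15): 1⊕0⊕1⊕0⊕1⊕0⊕1⊕1 = 1
s4 (pos 4,5,6,7,12,13,14,15): 0⊕1⊕1⊕0⊕0⊕0⊕1⊕1 = 0
s8 (pos 8,9,10,11,12,13,14,15): 1⊕1⊕1⊕0⊕0⊕0⊕1⊕1 = 1
Syndrome s8…s1 = 1010 → error at position 10.
Flip position 10: 110011011100011 → 110011011000011

110011011000011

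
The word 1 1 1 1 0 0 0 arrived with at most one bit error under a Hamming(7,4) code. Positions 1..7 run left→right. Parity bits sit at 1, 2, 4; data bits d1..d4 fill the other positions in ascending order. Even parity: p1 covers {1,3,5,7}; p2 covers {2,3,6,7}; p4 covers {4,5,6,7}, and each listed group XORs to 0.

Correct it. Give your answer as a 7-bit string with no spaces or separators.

s1 (pos 1,3,5,7): 1⊕1⊕0⊕0 = 0
s2 (pos 2,3,6,7): 1⊕1⊕0⊕0 = 0
s4 (pos 4,5,6,7): 1⊕0⊕0⊕0 = 1
Syndrome s4…s1 = 100 → error at position 4.
Flip position 4: 1111000 → 1110000

1110000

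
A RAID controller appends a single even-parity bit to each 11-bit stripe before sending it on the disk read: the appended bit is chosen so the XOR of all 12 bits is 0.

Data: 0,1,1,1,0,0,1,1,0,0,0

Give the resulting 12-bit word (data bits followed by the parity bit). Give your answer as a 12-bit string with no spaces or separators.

XOR of the 11 data bits: 0⊕1⊕1⊕1⊕0⊕0⊕1⊕1⊕0⊕0⊕0 = 1
Parity bit = 1 (so all 12 bits XOR to 0).

011100110001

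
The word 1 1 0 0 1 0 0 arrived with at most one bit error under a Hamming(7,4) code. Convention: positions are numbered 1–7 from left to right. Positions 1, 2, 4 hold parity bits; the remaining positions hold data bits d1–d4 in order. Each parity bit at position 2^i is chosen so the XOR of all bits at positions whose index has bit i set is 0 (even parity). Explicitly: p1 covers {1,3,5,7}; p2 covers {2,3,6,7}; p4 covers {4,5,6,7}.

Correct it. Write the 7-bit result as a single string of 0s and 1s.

s1 (pos 1,3,5,7): 1⊕0⊕1⊕0 = 0
s2 (pos 2,3,6,7): 1⊕0⊕0⊕0 = 1
s4 (pos 4,5,6,7): 0⊕1⊕0⊕0 = 1
Syndrome s4…s1 = 110 → error at position 6.
Flip position 6: 1100100 → 1100110

1100110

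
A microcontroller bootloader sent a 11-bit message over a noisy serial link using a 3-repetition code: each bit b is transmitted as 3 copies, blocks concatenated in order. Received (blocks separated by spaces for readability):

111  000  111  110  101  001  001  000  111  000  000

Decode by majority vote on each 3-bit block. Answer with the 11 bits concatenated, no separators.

Block 1 (111): 3 ones → 1
Block 2 (000): 0 ones → 0
Block 3 (111): 3 ones → 1
Block 4 (110): 2 ones → 1
Block 5 (101): 2 ones → 1
Block 6 (001): 1 one → 0
Block 7 (001): 1 one → 0
Block 8 (000): 0 ones → 0
Block 9 (111): 3 ones → 1
Block 10 (000): 0 ones → 0
Block 11 (000): 0 ones → 0

10111000100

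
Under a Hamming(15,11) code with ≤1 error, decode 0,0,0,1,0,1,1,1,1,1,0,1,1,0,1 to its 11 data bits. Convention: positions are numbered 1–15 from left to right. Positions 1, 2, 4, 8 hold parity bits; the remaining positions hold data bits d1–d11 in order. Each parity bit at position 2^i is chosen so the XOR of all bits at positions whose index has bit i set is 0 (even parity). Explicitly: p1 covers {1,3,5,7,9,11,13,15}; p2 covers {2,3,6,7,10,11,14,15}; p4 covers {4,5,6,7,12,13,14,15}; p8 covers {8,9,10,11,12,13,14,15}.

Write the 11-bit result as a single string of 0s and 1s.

s1 (pos 1,3,5,7,9,11,13,15): 0⊕0⊕0⊕1⊕1⊕0⊕1⊕1 = 0
s2 (pos 2,3,6,7,10,11,14,15): 0⊕0⊕1⊕1⊕1⊕0⊕0⊕1 = 0
s4 (pos 4,5,6,7,12,13,14,15): 1⊕0⊕1⊕1⊕1⊕1⊕0⊕1 = 0
s8 (pos 8,9,10,11,12,13,14,15): 1⊕1⊕1⊕0⊕1⊕1⊕0⊕1 = 0
Syndrome s8…s1 = 0000 → no error.
Read data bits from positions 3,5,6,7,9,10,11,12,13,14,15: 00111101101

00111101101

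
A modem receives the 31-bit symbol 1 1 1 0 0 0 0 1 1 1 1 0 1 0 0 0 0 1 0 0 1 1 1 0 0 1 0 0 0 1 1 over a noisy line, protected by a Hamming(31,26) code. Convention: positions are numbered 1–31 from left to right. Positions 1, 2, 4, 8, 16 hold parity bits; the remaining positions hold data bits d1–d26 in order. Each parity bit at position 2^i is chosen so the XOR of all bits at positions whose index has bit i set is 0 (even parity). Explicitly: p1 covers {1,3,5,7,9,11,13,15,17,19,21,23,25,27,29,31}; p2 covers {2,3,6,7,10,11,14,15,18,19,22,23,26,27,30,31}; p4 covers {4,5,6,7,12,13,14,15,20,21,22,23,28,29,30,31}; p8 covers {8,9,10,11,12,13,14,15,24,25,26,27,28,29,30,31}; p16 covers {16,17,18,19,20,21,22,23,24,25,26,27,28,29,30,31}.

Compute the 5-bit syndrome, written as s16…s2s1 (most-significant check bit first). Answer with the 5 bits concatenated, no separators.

10000

s1 (pos 1,3,5,7,9,11,13,15,17,19,21,23,25,27,29,31): 1⊕1⊕0⊕0⊕1⊕1⊕1⊕0⊕0⊕0⊕1⊕1⊕0⊕0⊕0⊕1 = 0
s2 (pos 2,3,6,7,10,11,14,15,18,19,22,23,26,27,30,31): 1⊕1⊕0⊕0⊕1⊕1⊕0⊕0⊕1⊕0⊕1⊕1⊕1⊕0⊕1⊕1 = 0
s4 (pos 4,5,6,7,12,13,14,15,20,21,22,23,28,29,30,31): 0⊕0⊕0⊕0⊕0⊕1⊕0⊕0⊕0⊕1⊕1⊕1⊕0⊕0⊕1⊕1 = 0
s8 (pos 8,9,10,11,12,13,14,15,24,25,26,27,28,29,30,31): 1⊕1⊕1⊕1⊕0⊕1⊕0⊕0⊕0⊕0⊕1⊕0⊕0⊕0⊕1⊕1 = 0
s16 (pos 16,17,18,19,20,21,22,23,24,25,26,27,28,29,30,31): 0⊕0⊕1⊕0⊕0⊕1⊕1⊕1⊕0⊕0⊕1⊕0⊕0⊕0⊕1⊕1 = 1
Syndrome s16…s1 = 10000 → error at position 16.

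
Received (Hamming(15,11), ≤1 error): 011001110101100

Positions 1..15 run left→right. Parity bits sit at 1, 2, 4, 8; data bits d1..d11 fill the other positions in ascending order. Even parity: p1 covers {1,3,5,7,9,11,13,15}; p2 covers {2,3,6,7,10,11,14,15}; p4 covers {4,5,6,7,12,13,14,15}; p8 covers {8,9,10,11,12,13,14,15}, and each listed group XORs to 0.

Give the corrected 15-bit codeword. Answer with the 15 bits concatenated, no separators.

s1 (pos 1,3,5,7,9,11,13,15): 0⊕1⊕0⊕1⊕0⊕0⊕1⊕0 = 1
s2 (pos 2,3,6,7,10,11,14,15): 1⊕1⊕1⊕1⊕1⊕0⊕0⊕0 = 1
s4 (pos 4,5,6,7,12,13,14,15): 0⊕0⊕1⊕1⊕1⊕1⊕0⊕0 = 0
s8 (pos 8,9,10,11,12,13,14,15): 1⊕0⊕1⊕0⊕1⊕1⊕0⊕0 = 0
Syndrome s8…s1 = 0011 → error at position 3.
Flip position 3: 011001110101100 → 010001110101100

010001110101100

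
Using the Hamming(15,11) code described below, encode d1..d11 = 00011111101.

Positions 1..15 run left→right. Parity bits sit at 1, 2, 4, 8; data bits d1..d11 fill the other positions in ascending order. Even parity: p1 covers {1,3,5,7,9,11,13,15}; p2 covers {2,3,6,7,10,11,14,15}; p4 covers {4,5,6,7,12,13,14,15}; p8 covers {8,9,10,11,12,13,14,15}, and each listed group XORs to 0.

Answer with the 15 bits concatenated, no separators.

100000101111101

Place data at non-parity positions: p1 p2 0 p4 0 0 1 p8 1 1 1 1 1 0 1
p1 (pos 1,3,5,7,9,11,13,15): XOR of data positions = 0⊕0⊕1⊕1⊕1⊕1⊕1 = 1
p2 (pos 2,3,6,7,10,11,14,15): XOR of data positions = 0⊕0⊕1⊕1⊕1⊕0⊕1 = 0
p4 (pos 4,5,6,7,12,13,14,15): XOR of data positions = 0⊕0⊕1⊕1⊕1⊕0⊕1 = 0
p8 (pos 8,9,10,11,12,13,14,15): XOR of data positions = 1⊕1⊕1⊕1⊕1⊕0⊕1 = 0
Codeword: 100000101111101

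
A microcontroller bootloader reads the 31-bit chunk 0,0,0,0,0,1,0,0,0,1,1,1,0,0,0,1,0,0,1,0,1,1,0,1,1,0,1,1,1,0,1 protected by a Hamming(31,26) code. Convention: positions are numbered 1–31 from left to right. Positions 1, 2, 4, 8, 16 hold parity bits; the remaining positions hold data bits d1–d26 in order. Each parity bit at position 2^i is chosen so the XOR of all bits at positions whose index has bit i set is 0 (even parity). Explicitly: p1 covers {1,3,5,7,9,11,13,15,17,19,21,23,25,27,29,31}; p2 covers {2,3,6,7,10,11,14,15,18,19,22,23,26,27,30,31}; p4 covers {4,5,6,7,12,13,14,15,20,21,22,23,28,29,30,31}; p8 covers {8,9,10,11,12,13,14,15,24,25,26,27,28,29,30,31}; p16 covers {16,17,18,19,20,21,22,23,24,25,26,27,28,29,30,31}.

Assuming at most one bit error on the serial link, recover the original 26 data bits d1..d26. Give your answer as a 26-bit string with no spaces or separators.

s1 (pos 1,3,5,7,9,11,13,15,17,19,21,23,25,27,29,31): 0⊕0⊕0⊕0⊕0⊕1⊕0⊕0⊕0⊕1⊕1⊕0⊕1⊕1⊕1⊕1 = 1
s2 (pos 2,3,6,7,10,11,14,15,18,19,22,23,26,27,30,31): 0⊕0⊕1⊕0⊕1⊕1⊕0⊕0⊕0⊕1⊕1⊕0⊕0⊕1⊕0⊕1 = 1
s4 (pos 4,5,6,7,12,13,14,15,20,21,22,23,28,29,30,31): 0⊕0⊕1⊕0⊕1⊕0⊕0⊕0⊕0⊕1⊕1⊕0⊕1⊕1⊕0⊕1 = 1
s8 (pos 8,9,10,11,12,13,14,15,24,25,26,27,28,29,30,31): 0⊕0⊕1⊕1⊕1⊕0⊕0⊕0⊕1⊕1⊕0⊕1⊕1⊕1⊕0⊕1 = 1
s16 (pos 16,17,18,19,20,21,22,23,24,25,26,27,28,29,30,31): 1⊕0⊕0⊕1⊕0⊕1⊕1⊕0⊕1⊕1⊕0⊕1⊕1⊕1⊕0⊕1 = 0
Syndrome s16…s1 = 01111 → error at position 15.
Flip position 15: 0000010001110001001011011011101 → 0000010001110011001011011011101
Read data bits from positions 3,5,6,7,9,10,11,12,13,14,15,17,18,19,20,21,22,23,24,25,26,27,28,29,30,31: 00100111001001011011011101

00100111001001011011011101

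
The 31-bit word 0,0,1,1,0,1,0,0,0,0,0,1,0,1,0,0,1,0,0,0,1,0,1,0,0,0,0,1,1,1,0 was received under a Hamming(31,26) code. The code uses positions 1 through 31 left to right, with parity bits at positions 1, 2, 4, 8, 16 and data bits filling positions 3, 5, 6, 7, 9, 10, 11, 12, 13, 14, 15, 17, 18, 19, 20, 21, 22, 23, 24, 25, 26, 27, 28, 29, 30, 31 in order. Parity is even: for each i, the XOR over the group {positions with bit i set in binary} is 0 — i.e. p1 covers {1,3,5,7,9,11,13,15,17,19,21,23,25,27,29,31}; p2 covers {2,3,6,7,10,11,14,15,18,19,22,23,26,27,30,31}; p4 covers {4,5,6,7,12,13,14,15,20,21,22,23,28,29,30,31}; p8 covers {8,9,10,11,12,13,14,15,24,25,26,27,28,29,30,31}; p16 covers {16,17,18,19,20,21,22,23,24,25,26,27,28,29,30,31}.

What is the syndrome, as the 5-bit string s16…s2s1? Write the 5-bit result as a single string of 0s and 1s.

s1 (pos 1,3,5,7,9,11,13,15,17,19,21,23,25,27,29,31): 0⊕1⊕0⊕0⊕0⊕0⊕0⊕0⊕1⊕0⊕1⊕1⊕0⊕0⊕1⊕0 = 1
s2 (pos 2,3,6,7,10,11,14,15,18,19,22,23,26,27,30,31): 0⊕1⊕1⊕0⊕0⊕0⊕1⊕0⊕0⊕0⊕0⊕1⊕0⊕0⊕1⊕0 = 1
s4 (pos 4,5,6,7,12,13,14,15,20,21,22,23,28,29,30,31): 1⊕0⊕1⊕0⊕1⊕0⊕1⊕0⊕0⊕1⊕0⊕1⊕1⊕1⊕1⊕0 = 1
s8 (pos 8,9,10,11,12,13,14,15,24,25,26,27,28,29,30,31): 0⊕0⊕0⊕0⊕1⊕0⊕1⊕0⊕0⊕0⊕0⊕0⊕1⊕1⊕1⊕0 = 1
s16 (pos 16,17,18,19,20,21,22,23,24,25,26,27,28,29,30,31): 0⊕1⊕0⊕0⊕0⊕1⊕0⊕1⊕0⊕0⊕0⊕0⊕1⊕1⊕1⊕0 = 0
Syndrome s16…s1 = 01111 → error at position 15.

01111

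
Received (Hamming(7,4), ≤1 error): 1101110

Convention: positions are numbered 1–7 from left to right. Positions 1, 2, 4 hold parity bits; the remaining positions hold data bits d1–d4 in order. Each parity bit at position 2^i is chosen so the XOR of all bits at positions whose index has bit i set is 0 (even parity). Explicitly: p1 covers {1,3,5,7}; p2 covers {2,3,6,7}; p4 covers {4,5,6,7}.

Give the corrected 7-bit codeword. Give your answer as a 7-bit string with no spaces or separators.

s1 (pos 1,3,5,7): 1⊕0⊕1⊕0 = 0
s2 (pos 2,3,6,7): 1⊕0⊕1⊕0 = 0
s4 (pos 4,5,6,7): 1⊕1⊕1⊕0 = 1
Syndrome s4…s1 = 100 → error at position 4.
Flip position 4: 1101110 → 1100110

1100110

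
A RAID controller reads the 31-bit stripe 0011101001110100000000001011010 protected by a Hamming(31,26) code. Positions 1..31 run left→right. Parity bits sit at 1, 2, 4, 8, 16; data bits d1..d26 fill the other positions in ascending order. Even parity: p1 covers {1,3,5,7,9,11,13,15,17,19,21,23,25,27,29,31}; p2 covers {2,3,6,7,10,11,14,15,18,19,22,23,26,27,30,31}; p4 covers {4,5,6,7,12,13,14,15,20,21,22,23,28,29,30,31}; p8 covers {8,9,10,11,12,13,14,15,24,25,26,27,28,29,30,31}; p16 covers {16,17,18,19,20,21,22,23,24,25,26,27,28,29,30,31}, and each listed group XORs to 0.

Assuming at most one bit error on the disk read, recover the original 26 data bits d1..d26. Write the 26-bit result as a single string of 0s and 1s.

11110111010000000001011010

s1 (pos 1,3,5,7,9,11,13,15,17,19,21,23,25,27,29,31): 0⊕1⊕1⊕1⊕0⊕1⊕0⊕0⊕0⊕0⊕0⊕0⊕1⊕1⊕0⊕0 = 0
s2 (pos 2,3,6,7,10,11,14,15,18,19,22,23,26,27,30,31): 0⊕1⊕0⊕1⊕1⊕1⊕1⊕0⊕0⊕0⊕0⊕0⊕0⊕1⊕1⊕0 = 1
s4 (pos 4,5,6,7,12,13,14,15,20,21,22,23,28,29,30,31): 1⊕1⊕0⊕1⊕1⊕0⊕1⊕0⊕0⊕0⊕0⊕0⊕1⊕0⊕1⊕0 = 1
s8 (pos 8,9,10,11,12,13,14,15,24,25,26,27,28,29,30,31): 0⊕0⊕1⊕1⊕1⊕0⊕1⊕0⊕0⊕1⊕0⊕1⊕1⊕0⊕1⊕0 = 0
s16 (pos 16,17,18,19,20,21,22,23,24,25,26,27,28,29,30,31): 0⊕0⊕0⊕0⊕0⊕0⊕0⊕0⊕0⊕1⊕0⊕1⊕1⊕0⊕1⊕0 = 0
Syndrome s16…s1 = 00110 → error at position 6.
Flip position 6: 0011101001110100000000001011010 → 0011111001110100000000001011010
Read data bits from positions 3,5,6,7,9,10,11,12,13,14,15,17,18,19,20,21,22,23,24,25,26,27,28,29,30,31: 11110111010000000001011010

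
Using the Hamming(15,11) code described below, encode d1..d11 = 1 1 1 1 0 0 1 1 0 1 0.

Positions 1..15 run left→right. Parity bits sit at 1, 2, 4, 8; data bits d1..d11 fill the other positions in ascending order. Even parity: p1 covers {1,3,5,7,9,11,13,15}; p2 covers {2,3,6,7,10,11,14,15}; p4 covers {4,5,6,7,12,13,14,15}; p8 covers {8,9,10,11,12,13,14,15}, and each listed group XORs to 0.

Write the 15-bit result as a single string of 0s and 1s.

011111110011010

Place data at non-parity positions: p1 p2 1 p4 1 1 1 p8 0 0 1 1 0 1 0
p1 (pos 1,3,5,7,9,11,13,15): XOR of data positions = 1⊕1⊕1⊕0⊕1⊕0⊕0 = 0
p2 (pos 2,3,6,7,10,11,14,15): XOR of data positions = 1⊕1⊕1⊕0⊕1⊕1⊕0 = 1
p4 (pos 4,5,6,7,12,13,14,15): XOR of data positions = 1⊕1⊕1⊕1⊕0⊕1⊕0 = 1
p8 (pos 8,9,10,11,12,13,14,15): XOR of data positions = 0⊕0⊕1⊕1⊕0⊕1⊕0 = 1
Codeword: 011111110011010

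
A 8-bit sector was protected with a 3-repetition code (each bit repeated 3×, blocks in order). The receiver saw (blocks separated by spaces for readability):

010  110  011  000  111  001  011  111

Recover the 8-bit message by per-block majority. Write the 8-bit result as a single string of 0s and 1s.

Block 1 (010): 1 one → 0
Block 2 (110): 2 ones → 1
Block 3 (011): 2 ones → 1
Block 4 (000): 0 ones → 0
Block 5 (111): 3 ones → 1
Block 6 (001): 1 one → 0
Block 7 (011): 2 ones → 1
Block 8 (111): 3 ones → 1

01101011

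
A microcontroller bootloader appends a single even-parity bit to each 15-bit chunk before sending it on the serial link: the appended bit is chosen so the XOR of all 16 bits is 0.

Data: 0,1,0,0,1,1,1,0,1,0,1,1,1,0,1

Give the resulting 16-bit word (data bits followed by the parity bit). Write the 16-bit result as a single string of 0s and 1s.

XOR of the 15 data bits: 0⊕1⊕0⊕0⊕1⊕1⊕1⊕0⊕1⊕0⊕1⊕1⊕1⊕0⊕1 = 1
Parity bit = 1 (so all 16 bits XOR to 0).

0100111010111011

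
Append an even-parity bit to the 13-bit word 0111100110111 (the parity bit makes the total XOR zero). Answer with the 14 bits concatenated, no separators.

01111001101111

XOR of the 13 data bits: 0⊕1⊕1⊕1⊕1⊕0⊕0⊕1⊕1⊕0⊕1⊕1⊕1 = 1
Parity bit = 1 (so all 14 bits XOR to 0).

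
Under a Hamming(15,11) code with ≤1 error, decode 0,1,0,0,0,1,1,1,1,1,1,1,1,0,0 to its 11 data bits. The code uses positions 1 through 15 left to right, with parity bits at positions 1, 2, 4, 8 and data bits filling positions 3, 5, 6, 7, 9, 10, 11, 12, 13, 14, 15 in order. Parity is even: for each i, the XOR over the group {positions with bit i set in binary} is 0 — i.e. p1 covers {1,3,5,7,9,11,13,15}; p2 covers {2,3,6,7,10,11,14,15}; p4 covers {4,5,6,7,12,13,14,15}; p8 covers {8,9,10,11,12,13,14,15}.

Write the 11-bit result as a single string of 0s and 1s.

00111111100

s1 (pos 1,3,5,7,9,11,13,15): 0⊕0⊕0⊕1⊕1⊕1⊕1⊕0 = 0
s2 (pos 2,3,6,7,10,11,14,15): 1⊕0⊕1⊕1⊕1⊕1⊕0⊕0 = 1
s4 (pos 4,5,6,7,12,13,14,15): 0⊕0⊕1⊕1⊕1⊕1⊕0⊕0 = 0
s8 (pos 8,9,10,11,12,13,14,15): 1⊕1⊕1⊕1⊕1⊕1⊕0⊕0 = 0
Syndrome s8…s1 = 0010 → error at position 2.
Flip position 2: 010001111111100 → 000001111111100
Read data bits from positions 3,5,6,7,9,10,11,12,13,14,15: 00111111100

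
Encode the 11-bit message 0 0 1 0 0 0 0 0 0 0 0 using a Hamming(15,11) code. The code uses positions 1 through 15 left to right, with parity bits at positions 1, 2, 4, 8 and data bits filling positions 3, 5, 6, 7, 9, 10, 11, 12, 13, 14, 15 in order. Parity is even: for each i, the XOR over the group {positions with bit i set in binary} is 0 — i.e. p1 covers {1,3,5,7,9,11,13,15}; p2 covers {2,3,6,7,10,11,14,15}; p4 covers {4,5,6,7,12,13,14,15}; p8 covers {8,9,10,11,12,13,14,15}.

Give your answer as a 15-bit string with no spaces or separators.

Place data at non-parity positions: p1 p2 0 p4 0 1 0 p8 0 0 0 0 0 0 0
p1 (pos 1,3,5,7,9,11,13,15): XOR of data positions = 0⊕0⊕0⊕0⊕0⊕0⊕0 = 0
p2 (pos 2,3,6,7,10,11,14,15): XOR of data positions = 0⊕1⊕0⊕0⊕0⊕0⊕0 = 1
p4 (pos 4,5,6,7,12,13,14,15): XOR of data positions = 0⊕1⊕0⊕0⊕0⊕0⊕0 = 1
p8 (pos 8,9,10,11,12,13,14,15): XOR of data positions = 0⊕0⊕0⊕0⊕0⊕0⊕0 = 0
Codeword: 010101000000000

010101000000000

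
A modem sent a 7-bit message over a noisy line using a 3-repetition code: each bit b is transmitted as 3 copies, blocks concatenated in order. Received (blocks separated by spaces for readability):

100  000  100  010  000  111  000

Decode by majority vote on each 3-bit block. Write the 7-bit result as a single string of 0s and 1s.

0000010

Block 1 (100): 1 one → 0
Block 2 (000): 0 ones → 0
Block 3 (100): 1 one → 0
Block 4 (010): 1 one → 0
Block 5 (000): 0 ones → 0
Block 6 (111): 3 ones → 1
Block 7 (000): 0 ones → 0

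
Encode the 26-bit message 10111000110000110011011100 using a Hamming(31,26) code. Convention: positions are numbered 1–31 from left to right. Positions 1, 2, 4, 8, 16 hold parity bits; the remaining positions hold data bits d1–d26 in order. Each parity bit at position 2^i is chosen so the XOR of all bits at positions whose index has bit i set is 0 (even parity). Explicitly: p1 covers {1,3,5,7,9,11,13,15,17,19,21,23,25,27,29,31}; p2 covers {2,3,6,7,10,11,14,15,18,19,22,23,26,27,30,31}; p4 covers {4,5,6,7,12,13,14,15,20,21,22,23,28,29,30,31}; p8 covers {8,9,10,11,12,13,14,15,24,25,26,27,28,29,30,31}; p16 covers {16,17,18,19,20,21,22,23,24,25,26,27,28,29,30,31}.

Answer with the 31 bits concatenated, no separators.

Place data at non-parity positions: p1 p2 1 p4 0 1 1 p8 1 0 0 0 1 1 0 p16 0 0 0 1 1 0 0 1 1 0 1 1 1 0 0
p1 (pos 1,3,5,7,9,11,13,15,17,19,21,23,25,27,29,31): XOR of data positions = 1⊕0⊕1⊕1⊕0⊕1⊕0⊕0⊕0⊕1⊕0⊕1⊕1⊕1⊕0 = 0
p2 (pos 2,3,6,7,10,11,14,15,18,19,22,23,26,27,30,31): XOR of data positions = 1⊕1⊕1⊕0⊕0⊕1⊕0⊕0⊕0⊕0⊕0⊕0⊕1⊕0⊕0 = 1
p4 (pos 4,5,6,7,12,13,14,15,20,21,22,23,28,29,30,31): XOR of data positions = 0⊕1⊕1⊕0⊕1⊕1⊕0⊕1⊕1⊕0⊕0⊕1⊕1⊕0⊕0 = 0
p8 (pos 8,9,10,11,12,13,14,15,24,25,26,27,28,29,30,31): XOR of data positions = 1⊕0⊕0⊕0⊕1⊕1⊕0⊕1⊕1⊕0⊕1⊕1⊕1⊕0⊕0 = 0
p16 (pos 16,17,18,19,20,21,22,23,24,25,26,27,28,29,30,31): XOR of data positions = 0⊕0⊕0⊕1⊕1⊕0⊕0⊕1⊕1⊕0⊕1⊕1⊕1⊕0⊕0 = 1
Codeword: 0110011010001101000110011011100

0110011010001101000110011011100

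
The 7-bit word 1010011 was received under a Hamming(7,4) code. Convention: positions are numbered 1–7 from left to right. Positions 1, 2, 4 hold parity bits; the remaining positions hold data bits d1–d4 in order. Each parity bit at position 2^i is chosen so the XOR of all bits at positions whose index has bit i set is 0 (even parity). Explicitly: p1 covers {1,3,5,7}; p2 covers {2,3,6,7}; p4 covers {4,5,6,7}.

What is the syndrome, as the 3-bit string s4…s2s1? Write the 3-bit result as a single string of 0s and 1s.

s1 (pos 1,3,5,7): 1⊕1⊕0⊕1 = 1
s2 (pos 2,3,6,7): 0⊕1⊕1⊕1 = 1
s4 (pos 4,5,6,7): 0⊕0⊕1⊕1 = 0
Syndrome s4…s1 = 011 → error at position 3.

011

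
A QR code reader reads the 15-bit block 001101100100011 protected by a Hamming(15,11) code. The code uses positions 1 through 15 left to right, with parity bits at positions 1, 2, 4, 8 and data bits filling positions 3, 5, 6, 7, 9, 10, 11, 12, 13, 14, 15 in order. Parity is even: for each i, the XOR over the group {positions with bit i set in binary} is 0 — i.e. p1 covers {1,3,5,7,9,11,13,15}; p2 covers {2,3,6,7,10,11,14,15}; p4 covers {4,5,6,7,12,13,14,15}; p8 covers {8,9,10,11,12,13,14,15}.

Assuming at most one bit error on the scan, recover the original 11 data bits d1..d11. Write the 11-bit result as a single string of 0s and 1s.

10110100111

s1 (pos 1,3,5,7,9,11,13,15): 0⊕1⊕0⊕1⊕0⊕0⊕0⊕1 = 1
s2 (pos 2,3,6,7,10,11,14,15): 0⊕1⊕1⊕1⊕1⊕0⊕1⊕1 = 0
s4 (pos 4,5,6,7,12,13,14,15): 1⊕0⊕1⊕1⊕0⊕0⊕1⊕1 = 1
s8 (pos 8,9,10,11,12,13,14,15): 0⊕0⊕1⊕0⊕0⊕0⊕1⊕1 = 1
Syndrome s8…s1 = 1101 → error at position 13.
Flip position 13: 001101100100011 → 001101100100111
Read data bits from positions 3,5,6,7,9,10,11,12,13,14,15: 10110100111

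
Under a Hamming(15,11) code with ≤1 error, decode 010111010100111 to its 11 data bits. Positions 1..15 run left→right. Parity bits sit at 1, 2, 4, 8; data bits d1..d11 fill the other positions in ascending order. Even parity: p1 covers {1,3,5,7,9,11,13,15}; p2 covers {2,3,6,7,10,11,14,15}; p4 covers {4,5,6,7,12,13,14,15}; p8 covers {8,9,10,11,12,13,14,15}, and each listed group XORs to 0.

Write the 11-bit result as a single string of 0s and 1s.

01100110111

s1 (pos 1,3,5,7,9,11,13,15): 0⊕0⊕1⊕0⊕0⊕0⊕1⊕1 = 1
s2 (pos 2,3,6,7,10,11,14,15): 1⊕0⊕1⊕0⊕1⊕0⊕1⊕1 = 1
s4 (pos 4,5,6,7,12,13,14,15): 1⊕1⊕1⊕0⊕0⊕1⊕1⊕1 = 0
s8 (pos 8,9,10,11,12,13,14,15): 1⊕0⊕1⊕0⊕0⊕1⊕1⊕1 = 1
Syndrome s8…s1 = 1011 → error at position 11.
Flip position 11: 010111010100111 → 010111010110111
Read data bits from positions 3,5,6,7,9,10,11,12,13,14,15: 01100110111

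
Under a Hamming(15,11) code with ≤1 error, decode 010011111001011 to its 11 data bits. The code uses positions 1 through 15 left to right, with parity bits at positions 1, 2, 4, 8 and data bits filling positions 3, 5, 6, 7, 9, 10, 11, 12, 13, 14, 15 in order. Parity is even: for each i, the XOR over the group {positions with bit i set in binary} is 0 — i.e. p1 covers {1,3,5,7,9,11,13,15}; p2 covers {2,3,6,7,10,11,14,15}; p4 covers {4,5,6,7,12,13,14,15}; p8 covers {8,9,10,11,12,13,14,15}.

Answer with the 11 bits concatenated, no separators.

01111101011

s1 (pos 1,3,5,7,9,11,13,15): 0⊕0⊕1⊕1⊕1⊕0⊕0⊕1 = 0
s2 (pos 2,3,6,7,10,11,14,15): 1⊕0⊕1⊕1⊕0⊕0⊕1⊕1 = 1
s4 (pos 4,5,6,7,12,13,14,15): 0⊕1⊕1⊕1⊕1⊕0⊕1⊕1 = 0
s8 (pos 8,9,10,11,12,13,14,15): 1⊕1⊕0⊕0⊕1⊕0⊕1⊕1 = 1
Syndrome s8…s1 = 1010 → error at position 10.
Flip position 10: 010011111001011 → 010011111101011
Read data bits from positions 3,5,6,7,9,10,11,12,13,14,15: 01111101011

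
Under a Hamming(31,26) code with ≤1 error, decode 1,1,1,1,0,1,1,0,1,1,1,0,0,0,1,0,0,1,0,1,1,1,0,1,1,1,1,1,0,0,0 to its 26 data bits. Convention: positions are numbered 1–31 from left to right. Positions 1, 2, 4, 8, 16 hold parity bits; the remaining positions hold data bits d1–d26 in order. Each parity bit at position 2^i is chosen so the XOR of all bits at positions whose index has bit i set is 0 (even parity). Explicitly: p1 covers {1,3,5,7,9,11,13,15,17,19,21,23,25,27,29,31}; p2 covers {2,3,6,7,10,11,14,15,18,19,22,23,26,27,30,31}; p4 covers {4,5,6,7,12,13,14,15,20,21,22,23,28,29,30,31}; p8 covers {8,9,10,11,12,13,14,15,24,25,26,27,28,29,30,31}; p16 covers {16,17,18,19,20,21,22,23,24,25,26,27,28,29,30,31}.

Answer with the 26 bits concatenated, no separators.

s1 (pos 1,3,5,7,9,11,13,15,17,19,21,23,25,27,29,31): 1⊕1⊕0⊕1⊕1⊕1⊕0⊕1⊕0⊕0⊕1⊕0⊕1⊕1⊕0⊕0 = 1
s2 (pos 2,3,6,7,10,11,14,15,18,19,22,23,26,27,30,31): 1⊕1⊕1⊕1⊕1⊕1⊕0⊕1⊕1⊕0⊕1⊕0⊕1⊕1⊕0⊕0 = 1
s4 (pos 4,5,6,7,12,13,14,15,20,21,22,23,28,29,30,31): 1⊕0⊕1⊕1⊕0⊕0⊕0⊕1⊕1⊕1⊕1⊕0⊕1⊕0⊕0⊕0 = 0
s8 (pos 8,9,10,11,12,13,14,15,24,25,26,27,28,29,30,31): 0⊕1⊕1⊕1⊕0⊕0⊕0⊕1⊕1⊕1⊕1⊕1⊕1⊕0⊕0⊕0 = 1
s16 (pos 16,17,18,19,20,21,22,23,24,25,26,27,28,29,30,31): 0⊕0⊕1⊕0⊕1⊕1⊕1⊕0⊕1⊕1⊕1⊕1⊕1⊕0⊕0⊕0 = 1
Syndrome s16…s1 = 11011 → error at position 27.
Flip position 27: 1111011011100010010111011111000 → 1111011011100010010111011101000
Read data bits from positions 3,5,6,7,9,10,11,12,13,14,15,17,18,19,20,21,22,23,24,25,26,27,28,29,30,31: 10111110001010111011101000

10111110001010111011101000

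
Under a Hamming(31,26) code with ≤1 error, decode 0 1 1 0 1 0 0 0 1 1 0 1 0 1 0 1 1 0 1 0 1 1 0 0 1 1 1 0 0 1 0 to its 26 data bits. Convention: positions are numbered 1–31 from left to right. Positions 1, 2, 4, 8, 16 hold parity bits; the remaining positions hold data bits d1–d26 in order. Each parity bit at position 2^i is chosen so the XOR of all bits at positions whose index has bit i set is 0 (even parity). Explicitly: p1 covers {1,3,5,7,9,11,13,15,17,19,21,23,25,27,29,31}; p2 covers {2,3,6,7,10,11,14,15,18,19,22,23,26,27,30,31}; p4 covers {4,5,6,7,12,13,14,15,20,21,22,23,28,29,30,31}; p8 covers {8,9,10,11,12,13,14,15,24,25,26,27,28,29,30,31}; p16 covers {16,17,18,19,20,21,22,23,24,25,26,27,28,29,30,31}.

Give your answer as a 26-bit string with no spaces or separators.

s1 (pos 1,3,5,7,9,11,13,15,17,19,21,23,25,27,29,31): 0⊕1⊕1⊕0⊕1⊕0⊕0⊕0⊕1⊕1⊕1⊕0⊕1⊕1⊕0⊕0 = 0
s2 (pos 2,3,6,7,10,11,14,15,18,19,22,23,26,27,30,31): 1⊕1⊕0⊕0⊕1⊕0⊕1⊕0⊕0⊕1⊕1⊕0⊕1⊕1⊕1⊕0 = 1
s4 (pos 4,5,6,7,12,13,14,15,20,21,22,23,28,29,30,31): 0⊕1⊕0⊕0⊕1⊕0⊕1⊕0⊕0⊕1⊕1⊕0⊕0⊕0⊕1⊕0 = 0
s8 (pos 8,9,10,11,12,13,14,15,24,25,26,27,28,29,30,31): 0⊕1⊕1⊕0⊕1⊕0⊕1⊕0⊕0⊕1⊕1⊕1⊕0⊕0⊕1⊕0 = 0
s16 (pos 16,17,18,19,20,21,22,23,24,25,26,27,28,29,30,31): 1⊕1⊕0⊕1⊕0⊕1⊕1⊕0⊕0⊕1⊕1⊕1⊕0⊕0⊕1⊕0 = 1
Syndrome s16…s1 = 10010 → error at position 18.
Flip position 18: 0110100011010101101011001110010 → 0110100011010101111011001110010
Read data bits from positions 3,5,6,7,9,10,11,12,13,14,15,17,18,19,20,21,22,23,24,25,26,27,28,29,30,31: 11001101010111011001110010

11001101010111011001110010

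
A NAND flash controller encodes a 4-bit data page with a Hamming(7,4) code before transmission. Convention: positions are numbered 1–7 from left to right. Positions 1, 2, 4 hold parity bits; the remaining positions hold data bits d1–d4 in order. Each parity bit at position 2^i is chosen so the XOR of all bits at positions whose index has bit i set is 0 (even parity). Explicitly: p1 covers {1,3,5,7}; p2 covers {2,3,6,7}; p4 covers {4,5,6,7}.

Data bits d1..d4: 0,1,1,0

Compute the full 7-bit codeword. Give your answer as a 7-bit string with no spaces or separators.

1100110

Place data at non-parity positions: p1 p2 0 p4 1 1 0
p1 (pos 1,3,5,7): XOR of data positions = 0⊕1⊕0 = 1
p2 (pos 2,3,6,7): XOR of data positions = 0⊕1⊕0 = 1
p4 (pos 4,5,6,7): XOR of data positions = 1⊕1⊕0 = 0
Codeword: 1100110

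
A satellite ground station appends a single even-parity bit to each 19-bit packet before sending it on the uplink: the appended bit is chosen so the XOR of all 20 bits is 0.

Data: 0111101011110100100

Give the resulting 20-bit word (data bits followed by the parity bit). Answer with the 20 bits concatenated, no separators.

XOR of the 19 data bits: 0⊕1⊕1⊕1⊕1⊕0⊕1⊕0⊕1⊕1⊕1⊕1⊕0⊕1⊕0⊕0⊕1⊕0⊕0 = 1
Parity bit = 1 (so all 20 bits XOR to 0).

01111010111101001001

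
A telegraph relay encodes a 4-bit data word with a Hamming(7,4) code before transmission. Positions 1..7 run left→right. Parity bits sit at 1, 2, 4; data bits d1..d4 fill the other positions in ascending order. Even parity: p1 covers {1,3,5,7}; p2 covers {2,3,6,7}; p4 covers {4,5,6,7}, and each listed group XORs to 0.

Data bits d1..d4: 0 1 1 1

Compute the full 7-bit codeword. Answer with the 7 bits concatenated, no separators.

Place data at non-parity positions: p1 p2 0 p4 1 1 1
p1 (pos 1,3,5,7): XOR of data positions = 0⊕1⊕1 = 0
p2 (pos 2,3,6,7): XOR of data positions = 0⊕1⊕1 = 0
p4 (pos 4,5,6,7): XOR of data positions = 1⊕1⊕1 = 1
Codeword: 0001111

0001111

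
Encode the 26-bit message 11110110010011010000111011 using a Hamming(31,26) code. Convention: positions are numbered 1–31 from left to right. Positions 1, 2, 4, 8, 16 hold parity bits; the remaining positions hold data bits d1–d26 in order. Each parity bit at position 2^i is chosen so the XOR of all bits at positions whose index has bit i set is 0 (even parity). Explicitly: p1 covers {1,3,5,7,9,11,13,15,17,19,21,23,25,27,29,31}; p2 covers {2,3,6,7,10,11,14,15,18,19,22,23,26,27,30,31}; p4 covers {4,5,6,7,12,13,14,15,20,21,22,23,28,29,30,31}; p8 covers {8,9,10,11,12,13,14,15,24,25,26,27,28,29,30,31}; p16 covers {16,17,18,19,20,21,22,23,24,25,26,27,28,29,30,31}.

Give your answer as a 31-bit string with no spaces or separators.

Place data at non-parity positions: p1 p2 1 p4 1 1 1 p8 0 1 1 0 0 1 0 p16 0 1 1 0 1 0 0 0 0 1 1 1 0 1 1
p1 (pos 1,3,5,7,9,11,13,15,17,19,21,23,25,27,29,31): XOR of data positions = 1⊕1⊕1⊕0⊕1⊕0⊕0⊕0⊕1⊕1⊕0⊕0⊕1⊕0⊕1 = 0
p2 (pos 2,3,6,7,10,11,14,15,18,19,22,23,26,27,30,31): XOR of data positions = 1⊕1⊕1⊕1⊕1⊕1⊕0⊕1⊕1⊕0⊕0⊕1⊕1⊕1⊕1 = 0
p4 (pos 4,5,6,7,12,13,14,15,20,21,22,23,28,29,30,31): XOR of data positions = 1⊕1⊕1⊕0⊕0⊕1⊕0⊕0⊕1⊕0⊕0⊕1⊕0⊕1⊕1 = 0
p8 (pos 8,9,10,11,12,13,14,15,24,25,26,27,28,29,30,31): XOR of data positions = 0⊕1⊕1⊕0⊕0⊕1⊕0⊕0⊕0⊕1⊕1⊕1⊕0⊕1⊕1 = 0
p16 (pos 16,17,18,19,20,21,22,23,24,25,26,27,28,29,30,31): XOR of data positions = 0⊕1⊕1⊕0⊕1⊕0⊕0⊕0⊕0⊕1⊕1⊕1⊕0⊕1⊕1 = 0
Codeword: 0010111001100100011010000111011

0010111001100100011010000111011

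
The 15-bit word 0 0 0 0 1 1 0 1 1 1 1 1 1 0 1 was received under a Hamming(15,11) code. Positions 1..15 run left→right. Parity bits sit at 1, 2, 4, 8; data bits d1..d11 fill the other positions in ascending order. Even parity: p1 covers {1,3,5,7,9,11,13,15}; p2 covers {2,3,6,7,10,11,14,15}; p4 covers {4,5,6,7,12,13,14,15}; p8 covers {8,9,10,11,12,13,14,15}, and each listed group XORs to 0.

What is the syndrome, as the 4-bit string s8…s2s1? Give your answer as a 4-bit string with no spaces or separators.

s1 (pos 1,3,5,7,9,11,13,15): 0⊕0⊕1⊕0⊕1⊕1⊕1⊕1 = 1
s2 (pos 2,3,6,7,10,11,14,15): 0⊕0⊕1⊕0⊕1⊕1⊕0⊕1 = 0
s4 (pos 4,5,6,7,12,13,14,15): 0⊕1⊕1⊕0⊕1⊕1⊕0⊕1 = 1
s8 (pos 8,9,10,11,12,13,14,15): 1⊕1⊕1⊕1⊕1⊕1⊕0⊕1 = 1
Syndrome s8…s1 = 1101 → error at position 13.

1101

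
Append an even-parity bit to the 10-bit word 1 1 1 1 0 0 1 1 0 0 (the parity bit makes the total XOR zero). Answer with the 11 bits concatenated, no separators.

XOR of the 10 data bits: 1⊕1⊕1⊕1⊕0⊕0⊕1⊕1⊕0⊕0 = 0
Parity bit = 0 (so all 11 bits XOR to 0).

11110011000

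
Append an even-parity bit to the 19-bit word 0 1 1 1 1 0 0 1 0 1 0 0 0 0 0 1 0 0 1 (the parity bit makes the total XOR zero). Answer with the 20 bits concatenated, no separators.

XOR of the 19 data bits: 0⊕1⊕1⊕1⊕1⊕0⊕0⊕1⊕0⊕1⊕0⊕0⊕0⊕0⊕0⊕1⊕0⊕0⊕1 = 0
Parity bit = 0 (so all 20 bits XOR to 0).

01111001010000010010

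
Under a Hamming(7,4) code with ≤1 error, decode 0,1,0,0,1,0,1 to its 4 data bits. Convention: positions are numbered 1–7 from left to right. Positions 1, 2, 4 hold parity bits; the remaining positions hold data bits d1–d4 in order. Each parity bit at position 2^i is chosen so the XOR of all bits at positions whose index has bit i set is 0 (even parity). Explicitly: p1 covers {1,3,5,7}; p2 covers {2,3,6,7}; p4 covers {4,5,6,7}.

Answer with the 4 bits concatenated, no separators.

s1 (pos 1,3,5,7): 0⊕0⊕1⊕1 = 0
s2 (pos 2,3,6,7): 1⊕0⊕0⊕1 = 0
s4 (pos 4,5,6,7): 0⊕1⊕0⊕1 = 0
Syndrome s4…s1 = 000 → no error.
Read data bits from positions 3,5,6,7: 0101

0101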